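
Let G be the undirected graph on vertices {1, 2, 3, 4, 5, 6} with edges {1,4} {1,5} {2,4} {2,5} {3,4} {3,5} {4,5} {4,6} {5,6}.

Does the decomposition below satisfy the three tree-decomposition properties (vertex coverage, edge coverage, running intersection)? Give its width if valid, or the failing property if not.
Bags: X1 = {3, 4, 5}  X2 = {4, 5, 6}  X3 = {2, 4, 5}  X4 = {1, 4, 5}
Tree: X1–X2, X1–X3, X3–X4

Checking the three conditions: (i) the bags cover all of {1, 2, 3, 4, 5, 6}; (ii) for each edge, some bag contains both endpoints; (iii) the bags containing any fixed vertex form a subtree. All hold, so the decomposition is valid with width 3 − 1 = 2.

Yes; width 2.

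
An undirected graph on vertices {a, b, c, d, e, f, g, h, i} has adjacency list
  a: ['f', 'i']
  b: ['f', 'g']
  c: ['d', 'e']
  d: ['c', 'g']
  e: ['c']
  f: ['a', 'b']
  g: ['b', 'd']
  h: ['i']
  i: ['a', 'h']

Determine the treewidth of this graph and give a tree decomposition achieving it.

The largest bag has 2 vertices, giving width 1; this decomposition certifies tw(G) ≤ 1. Any graph with an edge has treewidth ≥ 1, and G has the edge e–c. Combining the bounds, tw(G) = 1.

Treewidth 1.
One optimal decomposition is:
Bags: B1 = {c, e}  B2 = {c, d}  B3 = {d, g}  B4 = {b, g}  B5 = {b, f}  B6 = {a, f}  B7 = {a, i}  B8 = {h, i}
Tree: B1–B2, B2–B3, B3–B4, B4–B5, B5–B6, B6–B7, B7–B8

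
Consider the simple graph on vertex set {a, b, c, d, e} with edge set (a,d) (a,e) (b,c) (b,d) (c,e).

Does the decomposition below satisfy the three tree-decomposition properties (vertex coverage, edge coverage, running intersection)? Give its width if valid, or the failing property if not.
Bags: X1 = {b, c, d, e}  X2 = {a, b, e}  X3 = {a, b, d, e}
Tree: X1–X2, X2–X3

No — bags containing vertex d are not connected in the tree.

A tree decomposition must satisfy three properties: every vertex lies in some bag; for every edge, both endpoints lie together in some bag; and for every vertex, the bags containing it form a connected subtree. Here bags containing vertex d are not connected in the tree, so the decomposition is invalid.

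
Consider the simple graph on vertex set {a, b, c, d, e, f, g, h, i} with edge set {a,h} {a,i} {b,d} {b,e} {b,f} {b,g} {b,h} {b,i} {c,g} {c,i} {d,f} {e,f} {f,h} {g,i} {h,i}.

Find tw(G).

A width-2 tree decomposition is:
Bags: B1 = {b, g, i}  B2 = {b, h, i}  B3 = {b, f, h}  B4 = {b, e, f}  B5 = {b, d, f}  B6 = {a, h, i}  B7 = {c, g, i}
Tree: B1–B2, B2–B3, B3–B4, B3–B5, B2–B6, B1–B7
The largest bag has 3 vertices, giving width 2; this decomposition certifies tw(G) ≤ 2. On the other hand G contains the 3-clique {c, g, i}. A clique must lie in a single bag of any decomposition, so no decomposition can have width below 2. Combining the bounds, tw(G) = 2.

2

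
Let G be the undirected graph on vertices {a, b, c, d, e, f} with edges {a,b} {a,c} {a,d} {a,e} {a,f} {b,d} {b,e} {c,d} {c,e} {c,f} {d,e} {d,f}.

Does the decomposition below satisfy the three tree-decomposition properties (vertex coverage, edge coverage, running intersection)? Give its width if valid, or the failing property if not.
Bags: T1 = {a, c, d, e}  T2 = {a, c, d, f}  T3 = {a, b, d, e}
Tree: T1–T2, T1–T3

Yes; width 3.

Every vertex of G appears in some bag (union = {a, b, c, d, e, f}); every edge is covered by a bag; and for each vertex v the set of bags containing v is connected in the bag tree. The decomposition is therefore valid. The largest bag has 4 vertices, so the width is 3.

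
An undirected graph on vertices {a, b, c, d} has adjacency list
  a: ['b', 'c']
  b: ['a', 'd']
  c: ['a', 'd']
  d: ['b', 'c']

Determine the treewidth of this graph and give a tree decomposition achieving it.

Treewidth 2.
One such decomposition:
Bags: B1 = {a, b, d}  B2 = {a, c, d}
Tree: B1–B2

The largest bag has 3 vertices, giving width 2; this decomposition certifies tw(G) ≤ 2. The edges d–b–a–c–d form a cycle, so G is not a tree and its treewidth is at least 2. The upper and lower bounds meet at 2, so that is the treewidth.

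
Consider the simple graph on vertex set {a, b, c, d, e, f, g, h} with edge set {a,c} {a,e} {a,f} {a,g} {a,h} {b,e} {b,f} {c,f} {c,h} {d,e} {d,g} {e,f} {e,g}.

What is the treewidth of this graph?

A width-2 tree decomposition is:
Bags: B1 = {b, e, f}  B2 = {a, e, f}  B3 = {a, e, g}  B4 = {a, c, f}  B5 = {a, c, h}  B6 = {d, e, g}
Tree: B1–B2, B2–B3, B2–B4, B4–B5, B3–B6
The largest bag has 3 vertices, giving width 2; this decomposition certifies tw(G) ≤ 2. On the other hand G contains the 3-clique {d, e, g}. A clique must lie in a single bag of any decomposition, so no decomposition can have width below 2. Combining the bounds, tw(G) = 2.

2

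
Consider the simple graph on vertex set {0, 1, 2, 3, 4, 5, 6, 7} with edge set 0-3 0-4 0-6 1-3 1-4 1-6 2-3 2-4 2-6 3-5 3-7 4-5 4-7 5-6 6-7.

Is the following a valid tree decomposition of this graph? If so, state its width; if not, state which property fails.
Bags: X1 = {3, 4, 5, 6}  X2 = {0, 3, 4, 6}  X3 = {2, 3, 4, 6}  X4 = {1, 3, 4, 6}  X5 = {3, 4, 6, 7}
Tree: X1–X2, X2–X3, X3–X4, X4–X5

Checking the three conditions: (i) the bags cover all of {0, 1, 2, 3, 4, 5, 6, 7}; (ii) for each edge, some bag contains both endpoints; (iii) the bags containing any fixed vertex form a subtree. All hold, so the decomposition is valid with width 4 − 1 = 3.

Yes; width 3.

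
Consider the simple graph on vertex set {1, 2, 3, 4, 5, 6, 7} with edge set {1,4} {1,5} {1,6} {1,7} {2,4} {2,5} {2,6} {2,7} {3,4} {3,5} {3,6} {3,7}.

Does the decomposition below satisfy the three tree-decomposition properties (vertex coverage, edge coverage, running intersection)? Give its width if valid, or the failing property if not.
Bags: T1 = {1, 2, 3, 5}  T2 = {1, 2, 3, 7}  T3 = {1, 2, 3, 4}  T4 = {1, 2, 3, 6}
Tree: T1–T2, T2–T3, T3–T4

Checking the three conditions: (i) the bags cover all of {1, 2, 3, 4, 5, 6, 7}; (ii) for each edge, some bag contains both endpoints; (iii) the bags containing any fixed vertex form a subtree. All hold, so the decomposition is valid with width 4 − 1 = 3.

Yes; width 3.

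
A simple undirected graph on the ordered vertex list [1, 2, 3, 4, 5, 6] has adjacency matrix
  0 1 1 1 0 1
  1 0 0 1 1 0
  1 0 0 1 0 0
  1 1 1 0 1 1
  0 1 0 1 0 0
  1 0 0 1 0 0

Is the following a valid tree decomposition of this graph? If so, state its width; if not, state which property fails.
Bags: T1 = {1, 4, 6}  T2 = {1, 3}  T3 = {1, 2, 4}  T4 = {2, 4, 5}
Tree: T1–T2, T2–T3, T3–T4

No — edge (4,3) lies in no bag.

A tree decomposition must satisfy three properties: every vertex lies in some bag; for every edge, both endpoints lie together in some bag; and for every vertex, the bags containing it form a connected subtree. Here edge (4,3) lies in no bag, so the decomposition is invalid.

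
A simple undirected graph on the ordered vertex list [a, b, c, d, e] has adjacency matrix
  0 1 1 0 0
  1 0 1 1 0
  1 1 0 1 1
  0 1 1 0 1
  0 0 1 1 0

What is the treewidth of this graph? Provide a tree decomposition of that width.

Every bag has size at most 3, so the width is 3 − 1 = 2 and tw(G) ≤ 2. For the lower bound, the 3 vertices {c, d, e} are pairwise adjacent, and any tree decomposition puts a clique entirely inside one bag — forcing width ≥ 2. Hence tw(G) = 2 exactly.

Treewidth 2.
One optimal decomposition is:
Bags: B1 = {c, d, e}  B2 = {b, c, d}  B3 = {a, b, c}
Tree: B1–B2, B2–B3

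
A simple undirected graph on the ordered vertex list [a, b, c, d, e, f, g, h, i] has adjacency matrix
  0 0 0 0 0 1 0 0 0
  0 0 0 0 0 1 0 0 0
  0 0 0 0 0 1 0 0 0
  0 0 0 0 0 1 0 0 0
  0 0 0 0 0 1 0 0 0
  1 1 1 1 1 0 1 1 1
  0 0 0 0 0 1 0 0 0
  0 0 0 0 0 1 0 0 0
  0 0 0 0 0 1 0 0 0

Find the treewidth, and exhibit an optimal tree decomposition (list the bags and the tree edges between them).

Each bag holds 2 vertices, so the decomposition has width 1, which upper-bounds the treewidth. Since G has at least one edge (e.g. d–f), it is not an edgeless graph, so tw(G) ≥ 1. The upper and lower bounds meet at 1, so that is the treewidth.

Treewidth 1.
One such decomposition:
Bags: B1 = {d, f}  B2 = {f, i}  B3 = {a, f}  B4 = {f, h}  B5 = {e, f}  B6 = {c, f}  B7 = {b, f}  B8 = {f, g}
Tree: B1–B2, B1–B3, B3–B4, B3–B5, B4–B6, B2–B7, B3–B8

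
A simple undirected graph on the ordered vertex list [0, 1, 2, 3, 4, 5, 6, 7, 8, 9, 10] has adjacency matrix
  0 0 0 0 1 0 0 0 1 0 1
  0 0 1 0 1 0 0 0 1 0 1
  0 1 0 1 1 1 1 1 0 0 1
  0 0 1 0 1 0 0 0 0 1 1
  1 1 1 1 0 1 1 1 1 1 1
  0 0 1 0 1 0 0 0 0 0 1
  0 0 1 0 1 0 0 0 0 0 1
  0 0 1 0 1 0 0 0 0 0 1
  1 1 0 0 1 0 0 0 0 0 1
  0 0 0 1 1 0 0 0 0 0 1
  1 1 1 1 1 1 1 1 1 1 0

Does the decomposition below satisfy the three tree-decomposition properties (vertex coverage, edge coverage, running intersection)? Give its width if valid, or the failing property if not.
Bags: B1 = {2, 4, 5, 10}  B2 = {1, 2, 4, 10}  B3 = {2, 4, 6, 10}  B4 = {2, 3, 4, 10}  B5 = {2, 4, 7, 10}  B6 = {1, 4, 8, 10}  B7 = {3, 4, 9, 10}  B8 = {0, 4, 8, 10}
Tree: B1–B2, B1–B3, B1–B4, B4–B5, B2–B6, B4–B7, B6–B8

Every vertex of G appears in some bag (union = {0, 1, 2, 3, 4, 5, 6, 7, 8, 9, 10}); every edge is covered by a bag; and for each vertex v the set of bags containing v is connected in the bag tree. The decomposition is therefore valid. The largest bag has 4 vertices, so the width is 3.

Yes; width 3.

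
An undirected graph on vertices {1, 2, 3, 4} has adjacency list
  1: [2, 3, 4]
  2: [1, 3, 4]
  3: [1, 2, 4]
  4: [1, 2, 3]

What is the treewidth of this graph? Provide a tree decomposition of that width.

Treewidth 3.
One such decomposition:
Bags: B1 = {1, 2, 3, 4}
Tree: (single bag)

A single bag containing all 4 vertices is trivially a valid decomposition of width 3. For the lower bound, the 4 vertices {1, 2, 3, 4} are pairwise adjacent, and any tree decomposition puts a clique entirely inside one bag — forcing width ≥ 3. Hence tw(G) = 3 exactly.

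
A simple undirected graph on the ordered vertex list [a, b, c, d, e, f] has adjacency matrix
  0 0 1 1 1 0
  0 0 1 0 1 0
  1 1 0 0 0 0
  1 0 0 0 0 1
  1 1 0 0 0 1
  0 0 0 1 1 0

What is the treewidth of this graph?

A width-2 tree decomposition is:
Bags: B1 = {b, c, e}  B2 = {a, c, e}  B3 = {a, e, f}  B4 = {a, d, f}
Tree: B1–B2, B2–B3, B3–B4
The largest bag has 3 vertices, giving width 2; this decomposition certifies tw(G) ≤ 2. For the lower bound, G contains the cycle b–c–a–e–b, so G is not a forest; only forests have treewidth ≤ 1, hence tw(G) ≥ 2. The upper and lower bounds meet at 2, so that is the treewidth.

2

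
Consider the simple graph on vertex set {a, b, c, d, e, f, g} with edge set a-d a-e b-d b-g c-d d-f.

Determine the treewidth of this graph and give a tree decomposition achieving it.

Treewidth 1.
One optimal decomposition is:
Bags: B1 = {a, e}  B2 = {a, d}  B3 = {b, d}  B4 = {c, d}  B5 = {b, g}  B6 = {d, f}
Tree: B1–B2, B2–B3, B2–B4, B3–B5, B4–B6

Each bag holds 2 vertices, so the decomposition has width 1, which upper-bounds the treewidth. Any graph with an edge has treewidth ≥ 1, and G has the edge a–e. Therefore the treewidth is 1.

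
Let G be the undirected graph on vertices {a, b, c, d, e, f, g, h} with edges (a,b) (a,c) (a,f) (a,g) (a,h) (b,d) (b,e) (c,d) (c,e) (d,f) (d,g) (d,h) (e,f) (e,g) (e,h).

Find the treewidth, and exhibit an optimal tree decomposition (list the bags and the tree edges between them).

Treewidth 3.
Bags: B1 = {a, b, d, e}  B2 = {a, d, e, h}  B3 = {a, d, e, f}  B4 = {a, c, d, e}  B5 = {a, d, e, g}
Tree: B1–B2, B2–B3, B3–B4, B4–B5

Each bag holds 4 vertices, so the decomposition has width 3, which upper-bounds the treewidth. For the lower bound: the 4 vertex sets {b,e}, {d,h}, {a}, {f} are disjoint, each induces a connected subgraph, and every pair is joined by at least one edge of G. Contracting each set to a single vertex therefore yields K_{4} as a minor, and since treewidth is minor-monotone, tw(G) ≥ tw(K_{4}) = 3. Hence tw(G) = 3 exactly.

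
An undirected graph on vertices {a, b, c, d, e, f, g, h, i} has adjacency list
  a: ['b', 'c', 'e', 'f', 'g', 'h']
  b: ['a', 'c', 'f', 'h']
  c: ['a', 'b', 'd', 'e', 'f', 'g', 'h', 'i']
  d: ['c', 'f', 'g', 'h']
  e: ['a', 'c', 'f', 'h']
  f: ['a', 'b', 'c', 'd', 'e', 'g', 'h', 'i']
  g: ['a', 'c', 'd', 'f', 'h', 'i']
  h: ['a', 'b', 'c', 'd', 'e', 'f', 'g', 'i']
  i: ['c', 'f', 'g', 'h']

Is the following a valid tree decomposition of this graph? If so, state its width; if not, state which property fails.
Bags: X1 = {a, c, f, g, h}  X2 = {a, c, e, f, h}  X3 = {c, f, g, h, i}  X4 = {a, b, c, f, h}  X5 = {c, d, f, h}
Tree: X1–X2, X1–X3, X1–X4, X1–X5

No — edge (g,d) lies in no bag.

A tree decomposition must satisfy three properties: every vertex lies in some bag; for every edge, both endpoints lie together in some bag; and for every vertex, the bags containing it form a connected subtree. Here edge (g,d) lies in no bag, so the decomposition is invalid.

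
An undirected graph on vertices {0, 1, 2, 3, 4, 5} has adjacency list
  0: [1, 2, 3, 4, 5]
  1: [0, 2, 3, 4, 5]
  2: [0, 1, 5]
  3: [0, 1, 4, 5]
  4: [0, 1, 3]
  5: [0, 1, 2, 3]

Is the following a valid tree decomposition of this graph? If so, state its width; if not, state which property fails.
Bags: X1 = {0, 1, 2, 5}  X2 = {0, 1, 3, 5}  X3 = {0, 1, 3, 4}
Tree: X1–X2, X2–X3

Every vertex of G appears in some bag (union = {0, 1, 2, 3, 4, 5}); every edge is covered by a bag; and for each vertex v the set of bags containing v is connected in the bag tree. The decomposition is therefore valid. The largest bag has 4 vertices, so the width is 3.

Yes; width 3.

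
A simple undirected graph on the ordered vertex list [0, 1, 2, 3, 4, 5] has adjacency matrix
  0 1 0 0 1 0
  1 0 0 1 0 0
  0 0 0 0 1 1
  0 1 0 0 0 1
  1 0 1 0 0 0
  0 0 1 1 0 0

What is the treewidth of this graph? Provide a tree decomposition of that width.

Every bag has size at most 3, so the width is 3 − 1 = 2 and tw(G) ≤ 2. For the lower bound, G contains the cycle 2–4–0–1–3–5–2, so G is not a forest; only forests have treewidth ≤ 1, hence tw(G) ≥ 2. Combining the bounds, tw(G) = 2.

Treewidth 2.
One such decomposition:
Bags: B1 = {0, 2, 4}  B2 = {0, 1, 2}  B3 = {1, 2, 3}  B4 = {2, 3, 5}
Tree: B1–B2, B2–B3, B3–B4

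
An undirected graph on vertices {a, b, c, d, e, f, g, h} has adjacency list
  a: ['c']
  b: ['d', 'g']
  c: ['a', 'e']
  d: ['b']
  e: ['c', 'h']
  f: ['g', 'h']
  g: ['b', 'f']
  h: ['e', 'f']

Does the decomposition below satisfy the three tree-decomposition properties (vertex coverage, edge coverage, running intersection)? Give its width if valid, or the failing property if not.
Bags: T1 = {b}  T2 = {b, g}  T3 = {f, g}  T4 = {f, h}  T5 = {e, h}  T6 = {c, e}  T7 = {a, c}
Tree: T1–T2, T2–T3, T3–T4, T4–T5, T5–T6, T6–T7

A tree decomposition must satisfy three properties: every vertex lies in some bag; for every edge, both endpoints lie together in some bag; and for every vertex, the bags containing it form a connected subtree. Here vertex d appears in no bag, so the decomposition is invalid.

No — vertex d appears in no bag.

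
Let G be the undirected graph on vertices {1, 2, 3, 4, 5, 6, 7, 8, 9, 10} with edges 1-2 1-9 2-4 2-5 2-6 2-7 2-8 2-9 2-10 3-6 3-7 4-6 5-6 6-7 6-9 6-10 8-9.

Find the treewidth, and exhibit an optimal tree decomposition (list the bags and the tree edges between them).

Treewidth 2.
One such decomposition:
Bags: B1 = {2, 6, 9}  B2 = {2, 6, 7}  B3 = {3, 6, 7}  B4 = {2, 5, 6}  B5 = {2, 8, 9}  B6 = {1, 2, 9}  B7 = {2, 4, 6}  B8 = {2, 6, 10}
Tree: B1–B2, B2–B3, B2–B4, B1–B5, B1–B6, B2–B7, B2–B8

Every bag has size at most 3, so the width is 3 − 1 = 2 and tw(G) ≤ 2. For the lower bound, the 3 vertices {2, 8, 9} are pairwise adjacent, and any tree decomposition puts a clique entirely inside one bag — forcing width ≥ 2. Hence tw(G) = 2 exactly.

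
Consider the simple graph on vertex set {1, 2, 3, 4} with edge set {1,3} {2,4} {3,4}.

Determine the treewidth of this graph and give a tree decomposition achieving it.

Treewidth 1.
Bags: B1 = {2, 4}  B2 = {3, 4}  B3 = {1, 3}
Tree: B1–B2, B2–B3

The largest bag has 2 vertices, giving width 1; this decomposition certifies tw(G) ≤ 1. G has an edge, so its treewidth is at least 1. The upper and lower bounds meet at 1, so that is the treewidth.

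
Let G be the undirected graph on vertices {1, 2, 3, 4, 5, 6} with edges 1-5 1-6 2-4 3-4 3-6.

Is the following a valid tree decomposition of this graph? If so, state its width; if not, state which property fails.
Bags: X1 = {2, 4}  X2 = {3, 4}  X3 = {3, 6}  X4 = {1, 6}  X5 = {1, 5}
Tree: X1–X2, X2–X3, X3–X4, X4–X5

Vertex coverage: the bags together contain {1, 2, 3, 4, 5, 6}, the full vertex set. Edge coverage: each edge of G has both endpoints in at least one bag. Running intersection: for every vertex, the bags containing it form a connected subtree. All three properties hold, so this is a valid tree decomposition of width max|bag| − 1 = 1, and hence tw(G) ≤ 1.

Yes; width 1.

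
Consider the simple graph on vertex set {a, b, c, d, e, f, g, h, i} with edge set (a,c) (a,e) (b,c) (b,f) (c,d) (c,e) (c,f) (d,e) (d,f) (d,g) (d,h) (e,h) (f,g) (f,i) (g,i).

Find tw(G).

2

A width-2 tree decomposition is:
Bags: B1 = {c, d, f}  B2 = {c, d, e}  B3 = {d, e, h}  B4 = {a, c, e}  B5 = {d, f, g}  B6 = {b, c, f}  B7 = {f, g, i}
Tree: B1–B2, B2–B3, B2–B4, B1–B5, B1–B6, B5–B7
Each bag holds 3 vertices, so the decomposition has width 2, which upper-bounds the treewidth. On the other hand G contains the 3-clique {d, e, h}. A clique must lie in a single bag of any decomposition, so no decomposition can have width below 2. Hence tw(G) = 2 exactly.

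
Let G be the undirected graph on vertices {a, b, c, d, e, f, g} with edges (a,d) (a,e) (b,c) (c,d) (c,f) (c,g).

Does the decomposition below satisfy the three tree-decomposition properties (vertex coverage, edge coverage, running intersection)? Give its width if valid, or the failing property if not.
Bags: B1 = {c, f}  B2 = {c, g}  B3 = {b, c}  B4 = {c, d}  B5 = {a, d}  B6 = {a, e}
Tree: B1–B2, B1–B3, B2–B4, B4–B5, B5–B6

Every vertex of G appears in some bag (union = {a, b, c, d, e, f, g}); every edge is covered by a bag; and for each vertex v the set of bags containing v is connected in the bag tree. The decomposition is therefore valid. The largest bag has 2 vertices, so the width is 1.

Yes; width 1.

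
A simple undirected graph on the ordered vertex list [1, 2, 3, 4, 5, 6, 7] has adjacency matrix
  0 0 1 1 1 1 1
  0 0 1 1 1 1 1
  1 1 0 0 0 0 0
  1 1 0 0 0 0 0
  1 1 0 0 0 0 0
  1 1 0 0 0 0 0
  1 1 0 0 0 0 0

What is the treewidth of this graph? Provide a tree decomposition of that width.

Treewidth 2.
One such decomposition:
Bags: B1 = {1, 2, 4}  B2 = {1, 2, 5}  B3 = {1, 2, 7}  B4 = {1, 2, 6}  B5 = {1, 2, 3}
Tree: B1–B2, B2–B3, B3–B4, B4–B5

The largest bag has 3 vertices, giving width 2; this decomposition certifies tw(G) ≤ 2. The edges 2–4–1–5–2 form a cycle, so G is not a tree and its treewidth is at least 2. Hence tw(G) = 2 exactly.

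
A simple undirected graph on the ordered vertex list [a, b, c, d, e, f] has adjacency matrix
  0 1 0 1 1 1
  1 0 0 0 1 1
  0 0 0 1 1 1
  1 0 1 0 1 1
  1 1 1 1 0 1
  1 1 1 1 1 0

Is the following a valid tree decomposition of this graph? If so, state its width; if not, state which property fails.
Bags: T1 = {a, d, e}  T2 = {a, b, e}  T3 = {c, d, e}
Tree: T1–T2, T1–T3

A tree decomposition must satisfy three properties: every vertex lies in some bag; for every edge, both endpoints lie together in some bag; and for every vertex, the bags containing it form a connected subtree. Here vertex f appears in no bag, so the decomposition is invalid.

No — vertex f appears in no bag.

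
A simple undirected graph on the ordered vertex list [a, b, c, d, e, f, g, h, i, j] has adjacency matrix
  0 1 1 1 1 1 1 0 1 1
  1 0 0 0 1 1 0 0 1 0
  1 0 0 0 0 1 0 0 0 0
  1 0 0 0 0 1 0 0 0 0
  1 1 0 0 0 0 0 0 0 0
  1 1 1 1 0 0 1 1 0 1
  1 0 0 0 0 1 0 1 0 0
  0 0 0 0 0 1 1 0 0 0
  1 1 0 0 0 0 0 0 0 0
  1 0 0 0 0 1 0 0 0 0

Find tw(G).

2

A width-2 tree decomposition is:
Bags: B1 = {a, f, j}  B2 = {a, b, f}  B3 = {a, c, f}  B4 = {a, b, i}  B5 = {a, b, e}  B6 = {a, f, g}  B7 = {a, d, f}  B8 = {f, g, h}
Tree: B1–B2, B1–B3, B2–B4, B4–B5, B3–B6, B3–B7, B6–B8
The largest bag has 3 vertices, giving width 2; this decomposition certifies tw(G) ≤ 2. For the lower bound, the 3 vertices {f, g, h} are pairwise adjacent, and any tree decomposition puts a clique entirely inside one bag — forcing width ≥ 2. Hence tw(G) = 2 exactly.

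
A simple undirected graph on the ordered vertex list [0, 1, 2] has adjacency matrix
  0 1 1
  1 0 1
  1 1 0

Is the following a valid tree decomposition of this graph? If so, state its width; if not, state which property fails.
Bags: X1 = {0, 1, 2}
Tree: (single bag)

Checking the three conditions: (i) the bags cover all of {0, 1, 2}; (ii) for each edge, some bag contains both endpoints; (iii) the bags containing any fixed vertex form a subtree. All hold, so the decomposition is valid with width 3 − 1 = 2.

Yes; width 2.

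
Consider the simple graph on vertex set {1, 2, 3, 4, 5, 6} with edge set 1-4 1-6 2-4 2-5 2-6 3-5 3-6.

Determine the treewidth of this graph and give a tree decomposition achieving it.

The largest bag has 3 vertices, giving width 2; this decomposition certifies tw(G) ≤ 2. The edges 4–1–6–2–4 form a cycle, so G is not a tree and its treewidth is at least 2. Therefore the treewidth is 2.

Treewidth 2.
One such decomposition:
Bags: B1 = {1, 2, 4}  B2 = {1, 2, 6}  B3 = {2, 5, 6}  B4 = {3, 5, 6}
Tree: B1–B2, B2–B3, B3–B4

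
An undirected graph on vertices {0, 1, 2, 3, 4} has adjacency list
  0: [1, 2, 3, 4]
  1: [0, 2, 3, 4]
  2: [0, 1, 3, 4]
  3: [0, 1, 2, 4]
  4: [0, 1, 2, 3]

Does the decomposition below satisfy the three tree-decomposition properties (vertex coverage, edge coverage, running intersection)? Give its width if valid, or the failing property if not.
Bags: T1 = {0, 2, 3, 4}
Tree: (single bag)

A tree decomposition must satisfy three properties: every vertex lies in some bag; for every edge, both endpoints lie together in some bag; and for every vertex, the bags containing it form a connected subtree. Here vertex 1 appears in no bag, so the decomposition is invalid.

No — vertex 1 appears in no bag.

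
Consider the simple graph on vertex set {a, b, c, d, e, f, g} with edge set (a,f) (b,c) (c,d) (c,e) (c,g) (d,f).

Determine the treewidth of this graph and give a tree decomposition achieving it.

Every bag has size at most 2, so the width is 2 − 1 = 1 and tw(G) ≤ 1. G has an edge, so its treewidth is at least 1. Combining the bounds, tw(G) = 1.

Treewidth 1.
One optimal decomposition is:
Bags: B1 = {d, f}  B2 = {a, f}  B3 = {c, d}  B4 = {c, e}  B5 = {b, c}  B6 = {c, g}
Tree: B1–B2, B1–B3, B3–B4, B3–B5, B4–B6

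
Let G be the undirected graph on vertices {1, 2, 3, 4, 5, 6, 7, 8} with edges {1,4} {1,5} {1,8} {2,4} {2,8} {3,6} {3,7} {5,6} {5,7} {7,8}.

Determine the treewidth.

A width-2 tree decomposition is:
Bags: B1 = {3, 6, 7}  B2 = {5, 6, 7}  B3 = {5, 7, 8}  B4 = {1, 5, 8}  B5 = {1, 2, 8}  B6 = {1, 2, 4}
Tree: B1–B2, B2–B3, B3–B4, B4–B5, B5–B6
Each bag holds 3 vertices, so the decomposition has width 2, which upper-bounds the treewidth. Since 3–6–5–7–3 is a cycle in G, G is not acyclic. Forests are exactly the graphs of treewidth ≤ 1, so tw(G) ≥ 2. Hence tw(G) = 2 exactly.

2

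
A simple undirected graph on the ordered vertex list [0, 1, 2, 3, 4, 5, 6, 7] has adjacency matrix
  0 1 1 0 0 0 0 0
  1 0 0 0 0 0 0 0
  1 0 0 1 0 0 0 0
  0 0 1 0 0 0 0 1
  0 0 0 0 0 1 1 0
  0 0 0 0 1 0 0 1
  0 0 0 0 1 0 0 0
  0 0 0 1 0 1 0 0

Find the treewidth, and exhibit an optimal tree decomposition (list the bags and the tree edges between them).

The largest bag has 2 vertices, giving width 1; this decomposition certifies tw(G) ≤ 1. Any graph with an edge has treewidth ≥ 1, and G has the edge 1–0. The upper and lower bounds meet at 1, so that is the treewidth.

Treewidth 1.
Bags: B1 = {0, 1}  B2 = {0, 2}  B3 = {2, 3}  B4 = {3, 7}  B5 = {5, 7}  B6 = {4, 5}  B7 = {4, 6}
Tree: B1–B2, B2–B3, B3–B4, B4–B5, B5–B6, B6–B7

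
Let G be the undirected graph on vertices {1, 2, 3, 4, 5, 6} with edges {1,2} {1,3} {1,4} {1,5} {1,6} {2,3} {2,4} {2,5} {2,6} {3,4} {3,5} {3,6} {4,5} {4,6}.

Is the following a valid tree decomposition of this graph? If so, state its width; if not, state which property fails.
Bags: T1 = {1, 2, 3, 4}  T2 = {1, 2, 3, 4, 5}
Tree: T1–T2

A tree decomposition must satisfy three properties: every vertex lies in some bag; for every edge, both endpoints lie together in some bag; and for every vertex, the bags containing it form a connected subtree. Here vertex 6 appears in no bag, so the decomposition is invalid.

No — vertex 6 appears in no bag.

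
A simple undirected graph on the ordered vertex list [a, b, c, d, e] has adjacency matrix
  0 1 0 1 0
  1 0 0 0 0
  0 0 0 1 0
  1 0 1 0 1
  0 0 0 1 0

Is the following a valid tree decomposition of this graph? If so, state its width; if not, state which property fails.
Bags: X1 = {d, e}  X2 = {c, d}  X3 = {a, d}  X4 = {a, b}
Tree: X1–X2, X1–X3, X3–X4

Checking the three conditions: (i) the bags cover all of {a, b, c, d, e}; (ii) for each edge, some bag contains both endpoints; (iii) the bags containing any fixed vertex form a subtree. All hold, so the decomposition is valid with width 2 − 1 = 1.

Yes; width 1.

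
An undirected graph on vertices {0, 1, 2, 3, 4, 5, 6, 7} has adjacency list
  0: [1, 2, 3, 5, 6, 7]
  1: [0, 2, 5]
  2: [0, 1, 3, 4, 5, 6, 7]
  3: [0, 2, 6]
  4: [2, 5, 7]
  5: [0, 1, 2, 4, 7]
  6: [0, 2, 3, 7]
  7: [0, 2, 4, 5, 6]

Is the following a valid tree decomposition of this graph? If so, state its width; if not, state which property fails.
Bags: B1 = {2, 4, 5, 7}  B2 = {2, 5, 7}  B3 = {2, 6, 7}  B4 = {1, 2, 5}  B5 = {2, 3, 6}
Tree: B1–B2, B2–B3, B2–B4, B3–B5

A tree decomposition must satisfy three properties: every vertex lies in some bag; for every edge, both endpoints lie together in some bag; and for every vertex, the bags containing it form a connected subtree. Here vertex 0 appears in no bag, so the decomposition is invalid.

No — vertex 0 appears in no bag.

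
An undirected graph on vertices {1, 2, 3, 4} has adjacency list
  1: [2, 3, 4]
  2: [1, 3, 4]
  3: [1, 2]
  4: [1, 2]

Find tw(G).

2

A width-2 tree decomposition is:
Bags: B1 = {1, 2, 4}  B2 = {1, 2, 3}
Tree: B1–B2
Every bag has size at most 3, so the width is 3 − 1 = 2 and tw(G) ≤ 2. For the lower bound, the 3 vertices {1, 2, 3} are pairwise adjacent, and any tree decomposition puts a clique entirely inside one bag — forcing width ≥ 2. Combining the bounds, tw(G) = 2.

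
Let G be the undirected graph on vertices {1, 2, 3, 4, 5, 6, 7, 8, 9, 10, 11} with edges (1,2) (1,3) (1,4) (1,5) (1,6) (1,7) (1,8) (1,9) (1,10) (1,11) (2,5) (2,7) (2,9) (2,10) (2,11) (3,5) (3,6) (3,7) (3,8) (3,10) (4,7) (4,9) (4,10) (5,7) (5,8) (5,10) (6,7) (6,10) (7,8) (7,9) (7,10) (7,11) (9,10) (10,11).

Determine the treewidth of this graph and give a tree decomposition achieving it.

Every bag has size at most 5, so the width is 5 − 1 = 4 and tw(G) ≤ 4. For the lower bound, the 5 vertices {1, 3, 5, 7, 8} are pairwise adjacent, and any tree decomposition puts a clique entirely inside one bag — forcing width ≥ 4. Combining the bounds, tw(G) = 4.

Treewidth 4.
Bags: B1 = {1, 2, 7, 9, 10}  B2 = {1, 2, 5, 7, 10}  B3 = {1, 3, 5, 7, 10}  B4 = {1, 2, 7, 10, 11}  B5 = {1, 3, 6, 7, 10}  B6 = {1, 4, 7, 9, 10}  B7 = {1, 3, 5, 7, 8}
Tree: B1–B2, B2–B3, B1–B4, B3–B5, B1–B6, B3–B7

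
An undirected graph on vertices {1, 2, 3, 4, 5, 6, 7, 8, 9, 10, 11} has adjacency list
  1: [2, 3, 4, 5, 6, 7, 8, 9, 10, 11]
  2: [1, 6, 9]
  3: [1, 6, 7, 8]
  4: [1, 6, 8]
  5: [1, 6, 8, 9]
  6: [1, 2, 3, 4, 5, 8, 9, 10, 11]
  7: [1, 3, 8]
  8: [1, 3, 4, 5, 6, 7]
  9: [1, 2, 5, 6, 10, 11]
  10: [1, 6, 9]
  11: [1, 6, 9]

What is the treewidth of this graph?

A width-3 tree decomposition is:
Bags: B1 = {1, 3, 6, 8}  B2 = {1, 5, 6, 8}  B3 = {1, 5, 6, 9}  B4 = {1, 4, 6, 8}  B5 = {1, 6, 9, 10}  B6 = {1, 6, 9, 11}  B7 = {1, 3, 7, 8}  B8 = {1, 2, 6, 9}
Tree: B1–B2, B2–B3, B1–B4, B3–B5, B3–B6, B1–B7, B6–B8
Every bag has size at most 4, so the width is 4 − 1 = 3 and tw(G) ≤ 3. Conversely, {1, 3, 6, 8} is a clique of size 4, and the vertices of any clique must share a bag in every tree decomposition; so some bag has ≥ 4 vertices and tw(G) ≥ 3. Therefore the treewidth is 3.

3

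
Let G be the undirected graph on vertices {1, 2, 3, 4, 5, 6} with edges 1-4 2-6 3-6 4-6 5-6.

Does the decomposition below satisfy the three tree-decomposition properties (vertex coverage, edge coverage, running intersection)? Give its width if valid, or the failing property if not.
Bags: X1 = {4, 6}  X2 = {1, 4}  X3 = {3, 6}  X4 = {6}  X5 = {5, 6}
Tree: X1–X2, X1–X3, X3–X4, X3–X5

A tree decomposition must satisfy three properties: every vertex lies in some bag; for every edge, both endpoints lie together in some bag; and for every vertex, the bags containing it form a connected subtree. Here vertex 2 appears in no bag, so the decomposition is invalid.

No — vertex 2 appears in no bag.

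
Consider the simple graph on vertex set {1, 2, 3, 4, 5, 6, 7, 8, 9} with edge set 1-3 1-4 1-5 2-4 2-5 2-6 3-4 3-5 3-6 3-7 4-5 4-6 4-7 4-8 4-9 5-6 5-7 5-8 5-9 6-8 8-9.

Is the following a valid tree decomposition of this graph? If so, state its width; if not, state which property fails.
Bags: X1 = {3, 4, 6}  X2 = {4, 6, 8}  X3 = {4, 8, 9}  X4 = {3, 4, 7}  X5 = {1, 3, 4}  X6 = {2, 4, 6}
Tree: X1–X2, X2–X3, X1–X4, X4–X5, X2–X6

A tree decomposition must satisfy three properties: every vertex lies in some bag; for every edge, both endpoints lie together in some bag; and for every vertex, the bags containing it form a connected subtree. Here vertex 5 appears in no bag, so the decomposition is invalid.

No — vertex 5 appears in no bag.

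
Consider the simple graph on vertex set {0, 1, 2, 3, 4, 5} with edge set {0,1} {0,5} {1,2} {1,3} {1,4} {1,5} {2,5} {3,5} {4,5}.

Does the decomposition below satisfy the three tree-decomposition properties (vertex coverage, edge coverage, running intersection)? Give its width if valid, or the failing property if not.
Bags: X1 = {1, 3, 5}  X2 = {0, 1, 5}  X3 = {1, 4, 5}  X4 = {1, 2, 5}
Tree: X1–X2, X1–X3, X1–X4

Vertex coverage: the bags together contain {0, 1, 2, 3, 4, 5}, the full vertex set. Edge coverage: each edge of G has both endpoints in at least one bag. Running intersection: for every vertex, the bags containing it form a connected subtree. All three properties hold, so this is a valid tree decomposition of width max|bag| − 1 = 2, and hence tw(G) ≤ 2.

Yes; width 2.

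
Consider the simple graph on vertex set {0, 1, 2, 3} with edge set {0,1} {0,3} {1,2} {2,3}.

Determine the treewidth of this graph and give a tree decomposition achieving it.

Treewidth 2.
One such decomposition:
Bags: B1 = {0, 1, 2}  B2 = {0, 2, 3}
Tree: B1–B2

Each bag holds 3 vertices, so the decomposition has width 2, which upper-bounds the treewidth. Since 0–1–2–3–0 is a cycle in G, G is not acyclic. Forests are exactly the graphs of treewidth ≤ 1, so tw(G) ≥ 2. Combining the bounds, tw(G) = 2.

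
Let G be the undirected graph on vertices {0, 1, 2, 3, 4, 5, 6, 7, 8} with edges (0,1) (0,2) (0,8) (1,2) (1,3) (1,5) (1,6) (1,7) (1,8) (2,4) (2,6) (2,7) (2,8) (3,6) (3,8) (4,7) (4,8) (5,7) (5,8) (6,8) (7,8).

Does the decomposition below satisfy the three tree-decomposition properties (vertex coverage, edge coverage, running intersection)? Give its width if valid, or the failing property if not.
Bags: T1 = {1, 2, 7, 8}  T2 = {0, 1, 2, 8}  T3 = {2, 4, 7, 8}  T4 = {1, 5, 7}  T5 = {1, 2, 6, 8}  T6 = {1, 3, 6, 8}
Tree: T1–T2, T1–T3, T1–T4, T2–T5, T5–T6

No — edge (8,5) lies in no bag.

A tree decomposition must satisfy three properties: every vertex lies in some bag; for every edge, both endpoints lie together in some bag; and for every vertex, the bags containing it form a connected subtree. Here edge (8,5) lies in no bag, so the decomposition is invalid.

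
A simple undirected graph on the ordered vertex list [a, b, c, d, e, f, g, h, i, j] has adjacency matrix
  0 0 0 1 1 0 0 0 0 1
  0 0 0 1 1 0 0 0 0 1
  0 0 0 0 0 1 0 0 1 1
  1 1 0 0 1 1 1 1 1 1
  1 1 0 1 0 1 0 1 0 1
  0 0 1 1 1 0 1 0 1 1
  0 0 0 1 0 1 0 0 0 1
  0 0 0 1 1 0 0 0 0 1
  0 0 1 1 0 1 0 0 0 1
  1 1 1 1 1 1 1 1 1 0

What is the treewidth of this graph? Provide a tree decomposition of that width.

Treewidth 3.
One such decomposition:
Bags: B1 = {d, e, f, j}  B2 = {d, e, h, j}  B3 = {d, f, g, j}  B4 = {d, f, i, j}  B5 = {b, d, e, j}  B6 = {c, f, i, j}  B7 = {a, d, e, j}
Tree: B1–B2, B1–B3, B3–B4, B2–B5, B4–B6, B1–B7

The largest bag has 4 vertices, giving width 3; this decomposition certifies tw(G) ≤ 3. Conversely, {d, f, g, j} is a clique of size 4, and the vertices of any clique must share a bag in every tree decomposition; so some bag has ≥ 4 vertices and tw(G) ≥ 3. Therefore the treewidth is 3.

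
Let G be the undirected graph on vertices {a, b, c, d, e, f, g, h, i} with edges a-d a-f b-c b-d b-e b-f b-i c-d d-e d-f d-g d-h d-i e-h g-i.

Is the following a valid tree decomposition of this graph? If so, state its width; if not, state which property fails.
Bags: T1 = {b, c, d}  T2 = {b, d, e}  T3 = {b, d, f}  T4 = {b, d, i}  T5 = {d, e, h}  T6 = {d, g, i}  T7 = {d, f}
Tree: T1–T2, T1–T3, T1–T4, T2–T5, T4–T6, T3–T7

A tree decomposition must satisfy three properties: every vertex lies in some bag; for every edge, both endpoints lie together in some bag; and for every vertex, the bags containing it form a connected subtree. Here vertex a appears in no bag, so the decomposition is invalid.

No — vertex a appears in no bag.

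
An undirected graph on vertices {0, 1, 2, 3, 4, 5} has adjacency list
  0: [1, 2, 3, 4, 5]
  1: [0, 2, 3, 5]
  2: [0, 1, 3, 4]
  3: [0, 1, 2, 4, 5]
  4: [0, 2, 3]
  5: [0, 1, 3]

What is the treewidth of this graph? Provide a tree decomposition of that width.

Treewidth 3.
Bags: B1 = {0, 1, 2, 3}  B2 = {0, 1, 3, 5}  B3 = {0, 2, 3, 4}
Tree: B1–B2, B1–B3

Each bag holds 4 vertices, so the decomposition has width 3, which upper-bounds the treewidth. For the lower bound, the 4 vertices {0, 1, 2, 3} are pairwise adjacent, and any tree decomposition puts a clique entirely inside one bag — forcing width ≥ 3. Combining the bounds, tw(G) = 3.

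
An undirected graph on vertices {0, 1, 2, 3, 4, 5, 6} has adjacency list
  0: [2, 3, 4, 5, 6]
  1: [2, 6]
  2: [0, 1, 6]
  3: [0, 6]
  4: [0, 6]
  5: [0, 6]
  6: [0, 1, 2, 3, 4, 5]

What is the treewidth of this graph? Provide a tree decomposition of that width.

Treewidth 2.
One optimal decomposition is:
Bags: B1 = {0, 3, 6}  B2 = {0, 4, 6}  B3 = {0, 2, 6}  B4 = {1, 2, 6}  B5 = {0, 5, 6}
Tree: B1–B2, B2–B3, B3–B4, B3–B5

Each bag holds 3 vertices, so the decomposition has width 2, which upper-bounds the treewidth. On the other hand G contains the 3-clique {0, 2, 6}. A clique must lie in a single bag of any decomposition, so no decomposition can have width below 2. The upper and lower bounds meet at 2, so that is the treewidth.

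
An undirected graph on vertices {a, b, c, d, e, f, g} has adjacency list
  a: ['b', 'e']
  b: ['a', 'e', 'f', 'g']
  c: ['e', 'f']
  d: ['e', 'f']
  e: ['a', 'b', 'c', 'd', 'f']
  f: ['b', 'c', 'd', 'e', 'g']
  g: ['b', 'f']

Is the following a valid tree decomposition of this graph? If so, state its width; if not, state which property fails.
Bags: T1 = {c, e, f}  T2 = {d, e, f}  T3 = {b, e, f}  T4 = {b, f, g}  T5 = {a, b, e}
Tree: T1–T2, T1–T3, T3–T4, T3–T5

Every vertex of G appears in some bag (union = {a, b, c, d, e, f, g}); every edge is covered by a bag; and for each vertex v the set of bags containing v is connected in the bag tree. The decomposition is therefore valid. The largest bag has 3 vertices, so the width is 2.

Yes; width 2.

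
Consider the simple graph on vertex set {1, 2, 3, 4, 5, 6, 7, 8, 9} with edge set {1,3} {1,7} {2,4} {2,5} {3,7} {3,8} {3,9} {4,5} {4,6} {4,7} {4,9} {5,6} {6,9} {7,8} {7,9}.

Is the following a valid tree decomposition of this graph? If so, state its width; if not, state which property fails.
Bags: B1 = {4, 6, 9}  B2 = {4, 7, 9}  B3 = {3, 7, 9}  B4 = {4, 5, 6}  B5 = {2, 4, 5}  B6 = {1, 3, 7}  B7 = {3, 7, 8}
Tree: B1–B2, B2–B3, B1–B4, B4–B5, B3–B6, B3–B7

Yes; width 2.

Vertex coverage: the bags together contain {1, 2, 3, 4, 5, 6, 7, 8, 9}, the full vertex set. Edge coverage: each edge of G has both endpoints in at least one bag. Running intersection: for every vertex, the bags containing it form a connected subtree. All three properties hold, so this is a valid tree decomposition of width max|bag| − 1 = 2, and hence tw(G) ≤ 2.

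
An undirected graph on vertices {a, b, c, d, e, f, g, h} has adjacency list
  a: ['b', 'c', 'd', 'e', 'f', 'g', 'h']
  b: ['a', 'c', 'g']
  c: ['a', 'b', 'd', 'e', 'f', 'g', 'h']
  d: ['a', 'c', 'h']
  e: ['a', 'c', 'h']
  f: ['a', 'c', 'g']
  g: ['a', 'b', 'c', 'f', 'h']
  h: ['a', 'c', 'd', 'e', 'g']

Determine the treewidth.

3

A width-3 tree decomposition is:
Bags: B1 = {a, c, g, h}  B2 = {a, b, c, g}  B3 = {a, c, d, h}  B4 = {a, c, e, h}  B5 = {a, c, f, g}
Tree: B1–B2, B1–B3, B1–B4, B1–B5
The largest bag has 4 vertices, giving width 3; this decomposition certifies tw(G) ≤ 3. On the other hand G contains the 4-clique {a, c, d, h}. A clique must lie in a single bag of any decomposition, so no decomposition can have width below 3. Therefore the treewidth is 3.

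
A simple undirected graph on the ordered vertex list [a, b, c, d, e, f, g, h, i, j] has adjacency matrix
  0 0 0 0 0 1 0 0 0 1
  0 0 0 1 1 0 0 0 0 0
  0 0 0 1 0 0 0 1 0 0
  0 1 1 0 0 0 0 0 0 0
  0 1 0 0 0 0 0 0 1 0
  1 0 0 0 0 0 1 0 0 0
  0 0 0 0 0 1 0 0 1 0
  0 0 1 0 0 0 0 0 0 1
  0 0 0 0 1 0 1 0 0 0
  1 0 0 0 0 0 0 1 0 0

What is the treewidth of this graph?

2

A width-2 tree decomposition is:
Bags: B1 = {a, h, j}  B2 = {a, c, h}  B3 = {a, c, d}  B4 = {a, b, d}  B5 = {a, b, e}  B6 = {a, e, i}  B7 = {a, g, i}  B8 = {a, f, g}
Tree: B1–B2, B2–B3, B3–B4, B4–B5, B5–B6, B6–B7, B7–B8
Each bag holds 3 vertices, so the decomposition has width 2, which upper-bounds the treewidth. Since a–j–h–c–d–b–e–i–g–f–a is a cycle in G, G is not acyclic. Forests are exactly the graphs of treewidth ≤ 1, so tw(G) ≥ 2. The upper and lower bounds meet at 2, so that is the treewidth.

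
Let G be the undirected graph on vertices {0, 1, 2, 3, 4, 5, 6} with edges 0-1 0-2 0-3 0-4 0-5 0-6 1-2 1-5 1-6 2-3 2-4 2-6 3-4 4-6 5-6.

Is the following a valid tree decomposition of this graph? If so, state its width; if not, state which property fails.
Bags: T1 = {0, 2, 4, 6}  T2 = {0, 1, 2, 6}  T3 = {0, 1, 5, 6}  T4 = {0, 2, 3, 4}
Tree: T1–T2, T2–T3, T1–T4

Yes; width 3.

Checking the three conditions: (i) the bags cover all of {0, 1, 2, 3, 4, 5, 6}; (ii) for each edge, some bag contains both endpoints; (iii) the bags containing any fixed vertex form a subtree. All hold, so the decomposition is valid with width 4 − 1 = 3.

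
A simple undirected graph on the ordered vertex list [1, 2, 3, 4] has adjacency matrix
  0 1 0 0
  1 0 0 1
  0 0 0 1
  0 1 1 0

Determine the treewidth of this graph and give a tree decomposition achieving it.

The largest bag has 2 vertices, giving width 1; this decomposition certifies tw(G) ≤ 1. G has an edge, so its treewidth is at least 1. Hence tw(G) = 1 exactly.

Treewidth 1.
Bags: B1 = {2, 4}  B2 = {1, 2}  B3 = {3, 4}
Tree: B1–B2, B1–B3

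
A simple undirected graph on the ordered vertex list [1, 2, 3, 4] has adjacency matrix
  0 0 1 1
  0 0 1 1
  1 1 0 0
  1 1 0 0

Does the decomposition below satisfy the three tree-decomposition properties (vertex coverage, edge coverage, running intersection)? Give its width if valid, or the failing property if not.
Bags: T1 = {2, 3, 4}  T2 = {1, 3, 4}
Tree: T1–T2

Yes; width 2.

Every vertex of G appears in some bag (union = {1, 2, 3, 4}); every edge is covered by a bag; and for each vertex v the set of bags containing v is connected in the bag tree. The decomposition is therefore valid. The largest bag has 3 vertices, so the width is 2.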